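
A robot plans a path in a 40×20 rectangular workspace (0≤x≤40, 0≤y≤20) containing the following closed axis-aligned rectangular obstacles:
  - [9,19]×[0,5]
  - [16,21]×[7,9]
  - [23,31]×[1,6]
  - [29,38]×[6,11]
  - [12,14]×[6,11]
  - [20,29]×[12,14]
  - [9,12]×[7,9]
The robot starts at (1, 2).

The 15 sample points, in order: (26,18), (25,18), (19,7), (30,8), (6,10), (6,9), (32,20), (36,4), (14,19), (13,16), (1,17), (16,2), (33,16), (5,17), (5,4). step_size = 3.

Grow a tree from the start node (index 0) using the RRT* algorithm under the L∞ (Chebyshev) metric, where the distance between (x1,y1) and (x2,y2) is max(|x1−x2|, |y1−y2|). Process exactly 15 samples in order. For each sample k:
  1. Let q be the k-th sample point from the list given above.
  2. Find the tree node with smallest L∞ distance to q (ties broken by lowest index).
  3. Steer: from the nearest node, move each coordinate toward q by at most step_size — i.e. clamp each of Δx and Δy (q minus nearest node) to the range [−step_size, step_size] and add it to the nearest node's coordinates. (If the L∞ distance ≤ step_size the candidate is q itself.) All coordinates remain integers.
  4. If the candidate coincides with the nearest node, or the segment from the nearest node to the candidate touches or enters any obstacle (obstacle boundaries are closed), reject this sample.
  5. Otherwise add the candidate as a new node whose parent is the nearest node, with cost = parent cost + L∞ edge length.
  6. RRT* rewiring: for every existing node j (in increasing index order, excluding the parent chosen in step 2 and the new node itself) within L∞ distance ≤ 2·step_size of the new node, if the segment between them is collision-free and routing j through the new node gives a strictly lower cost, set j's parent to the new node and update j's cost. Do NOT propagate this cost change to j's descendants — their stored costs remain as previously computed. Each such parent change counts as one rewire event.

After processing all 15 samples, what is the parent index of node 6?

1. q=(26,18) nearest=0 d=25 new=(4,5) → add node 1 parent=0 cost=3
2. q=(25,18) nearest=1 d=21 new=(7,8) → add node 2 parent=1 cost=6
3. q=(19,7) nearest=2 d=12 new=(10,7) → blocked by [9,12]×[7,9], reject
4. q=(30,8) nearest=2 d=23 new=(10,8) → blocked by [9,12]×[7,9], reject
5. q=(6,10) nearest=2 d=2 new=(6,10) → add node 3 parent=2 cost=8
6. q=(6,9) nearest=2 d=1 new=(6,9) → add node 4 parent=2 cost=7
7. q=(32,20) nearest=2 d=25 new=(10,11) → add node 5 parent=2 cost=9
8. q=(36,4) nearest=5 d=26 new=(13,8) → blocked by [12,14]×[6,11], reject
9. q=(14,19) nearest=5 d=8 new=(13,14) → add node 6 parent=5 cost=12
10. q=(13,16) nearest=6 d=2 new=(13,16) → add node 7 parent=6 cost=14
11. q=(1,17) nearest=3 d=7 new=(3,13) → add node 8 parent=3 cost=11
12. q=(16,2) nearest=2 d=9 new=(10,5) → blocked by [9,19]×[0,5], reject
13. q=(33,16) nearest=6 d=20 new=(16,16) → add node 9 parent=6 cost=15
14. q=(5,17) nearest=8 d=4 new=(5,16) → add node 10 parent=8 cost=14
15. q=(5,4) nearest=1 d=1 new=(5,4) → add node 11 parent=1 cost=4

Parent of node 6: 5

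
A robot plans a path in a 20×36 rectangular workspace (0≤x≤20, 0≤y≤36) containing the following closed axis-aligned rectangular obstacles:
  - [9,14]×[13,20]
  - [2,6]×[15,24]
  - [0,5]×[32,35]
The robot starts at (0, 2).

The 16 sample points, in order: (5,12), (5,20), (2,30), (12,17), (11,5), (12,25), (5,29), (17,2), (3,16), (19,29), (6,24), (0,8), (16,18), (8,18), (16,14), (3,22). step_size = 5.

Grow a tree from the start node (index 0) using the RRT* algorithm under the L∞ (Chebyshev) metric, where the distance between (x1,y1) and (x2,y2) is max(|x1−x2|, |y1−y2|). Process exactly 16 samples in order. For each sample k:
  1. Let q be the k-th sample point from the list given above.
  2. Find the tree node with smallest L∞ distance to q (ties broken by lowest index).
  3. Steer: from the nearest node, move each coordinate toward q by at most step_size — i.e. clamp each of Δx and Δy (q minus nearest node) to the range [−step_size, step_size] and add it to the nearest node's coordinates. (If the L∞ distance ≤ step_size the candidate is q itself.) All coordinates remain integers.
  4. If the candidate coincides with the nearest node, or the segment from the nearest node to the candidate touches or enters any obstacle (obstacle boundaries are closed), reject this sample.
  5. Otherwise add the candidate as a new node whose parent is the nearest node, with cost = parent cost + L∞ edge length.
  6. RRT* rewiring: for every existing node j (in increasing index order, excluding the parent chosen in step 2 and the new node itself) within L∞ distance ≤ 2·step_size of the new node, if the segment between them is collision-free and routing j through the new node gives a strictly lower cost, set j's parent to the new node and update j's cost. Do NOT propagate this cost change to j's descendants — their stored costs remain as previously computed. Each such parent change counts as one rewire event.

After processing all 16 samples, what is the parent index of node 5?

Parent of node 5: 1

1. q=(5,12) nearest=0 d=10 new=(5,7) → add node 1 parent=0 cost=5
2. q=(5,20) nearest=1 d=13 new=(5,12) → add node 2 parent=1 cost=10
3. q=(2,30) nearest=2 d=18 new=(2,17) → blocked by [2,6]×[15,24], reject
4. q=(12,17) nearest=2 d=7 new=(10,17) → blocked by [9,14]×[13,20], reject
5. q=(11,5) nearest=1 d=6 new=(10,5) → add node 3 parent=1 cost=10
6. q=(12,25) nearest=2 d=13 new=(10,17) → blocked by [9,14]×[13,20], reject
7. q=(5,29) nearest=2 d=17 new=(5,17) → blocked by [2,6]×[15,24], reject
8. q=(17,2) nearest=3 d=7 new=(15,2) → add node 4 parent=3 cost=15
9. q=(3,16) nearest=2 d=4 new=(3,16) → blocked by [2,6]×[15,24], reject
10. q=(19,29) nearest=2 d=17 new=(10,17) → blocked by [9,14]×[13,20], reject
11. q=(6,24) nearest=2 d=12 new=(6,17) → blocked by [2,6]×[15,24], reject
12. q=(0,8) nearest=1 d=5 new=(0,8) → add node 5 parent=1 cost=10
13. q=(16,18) nearest=1 d=11 new=(10,12) → add node 6 parent=1 cost=10
14. q=(8,18) nearest=2 d=6 new=(8,17) → add node 7 parent=2 cost=15
15. q=(16,14) nearest=6 d=6 new=(15,14) → blocked by [9,14]×[13,20], reject
16. q=(3,22) nearest=7 d=5 new=(3,22) → blocked by [2,6]×[15,24], reject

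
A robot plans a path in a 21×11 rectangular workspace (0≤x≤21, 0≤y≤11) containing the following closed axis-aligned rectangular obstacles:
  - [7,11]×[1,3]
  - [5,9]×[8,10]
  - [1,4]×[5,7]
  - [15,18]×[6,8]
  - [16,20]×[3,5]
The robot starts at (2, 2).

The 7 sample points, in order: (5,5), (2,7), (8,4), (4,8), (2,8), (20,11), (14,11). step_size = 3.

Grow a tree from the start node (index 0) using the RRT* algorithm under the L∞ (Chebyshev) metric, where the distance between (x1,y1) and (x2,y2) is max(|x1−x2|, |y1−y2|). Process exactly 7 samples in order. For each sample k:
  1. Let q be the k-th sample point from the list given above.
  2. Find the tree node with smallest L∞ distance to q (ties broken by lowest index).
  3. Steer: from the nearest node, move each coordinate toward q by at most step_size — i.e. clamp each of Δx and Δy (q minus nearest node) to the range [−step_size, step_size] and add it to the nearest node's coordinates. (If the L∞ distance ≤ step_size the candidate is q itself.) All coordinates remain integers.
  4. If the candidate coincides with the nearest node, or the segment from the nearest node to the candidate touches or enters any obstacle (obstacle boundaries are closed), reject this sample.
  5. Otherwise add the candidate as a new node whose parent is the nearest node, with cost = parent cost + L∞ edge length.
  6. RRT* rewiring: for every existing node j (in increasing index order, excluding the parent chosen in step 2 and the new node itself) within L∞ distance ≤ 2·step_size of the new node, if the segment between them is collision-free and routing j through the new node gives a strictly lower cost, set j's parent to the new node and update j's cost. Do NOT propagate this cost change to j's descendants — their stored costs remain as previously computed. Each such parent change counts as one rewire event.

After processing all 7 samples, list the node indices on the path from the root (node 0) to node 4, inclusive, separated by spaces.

1. q=(5,5) nearest=0 d=3 new=(5,5) → add node 1 parent=0 cost=3
2. q=(2,7) nearest=1 d=3 new=(2,7) → blocked by [1,4]×[5,7], reject
3. q=(8,4) nearest=1 d=3 new=(8,4) → add node 2 parent=1 cost=6
4. q=(4,8) nearest=1 d=3 new=(4,8) → add node 3 parent=1 cost=6
5. q=(2,8) nearest=3 d=2 new=(2,8) → add node 4 parent=3 cost=8
6. q=(20,11) nearest=2 d=12 new=(11,7) → add node 5 parent=2 cost=9
7. q=(14,11) nearest=5 d=4 new=(14,10) → add node 6 parent=5 cost=12

Path: 0 1 3 4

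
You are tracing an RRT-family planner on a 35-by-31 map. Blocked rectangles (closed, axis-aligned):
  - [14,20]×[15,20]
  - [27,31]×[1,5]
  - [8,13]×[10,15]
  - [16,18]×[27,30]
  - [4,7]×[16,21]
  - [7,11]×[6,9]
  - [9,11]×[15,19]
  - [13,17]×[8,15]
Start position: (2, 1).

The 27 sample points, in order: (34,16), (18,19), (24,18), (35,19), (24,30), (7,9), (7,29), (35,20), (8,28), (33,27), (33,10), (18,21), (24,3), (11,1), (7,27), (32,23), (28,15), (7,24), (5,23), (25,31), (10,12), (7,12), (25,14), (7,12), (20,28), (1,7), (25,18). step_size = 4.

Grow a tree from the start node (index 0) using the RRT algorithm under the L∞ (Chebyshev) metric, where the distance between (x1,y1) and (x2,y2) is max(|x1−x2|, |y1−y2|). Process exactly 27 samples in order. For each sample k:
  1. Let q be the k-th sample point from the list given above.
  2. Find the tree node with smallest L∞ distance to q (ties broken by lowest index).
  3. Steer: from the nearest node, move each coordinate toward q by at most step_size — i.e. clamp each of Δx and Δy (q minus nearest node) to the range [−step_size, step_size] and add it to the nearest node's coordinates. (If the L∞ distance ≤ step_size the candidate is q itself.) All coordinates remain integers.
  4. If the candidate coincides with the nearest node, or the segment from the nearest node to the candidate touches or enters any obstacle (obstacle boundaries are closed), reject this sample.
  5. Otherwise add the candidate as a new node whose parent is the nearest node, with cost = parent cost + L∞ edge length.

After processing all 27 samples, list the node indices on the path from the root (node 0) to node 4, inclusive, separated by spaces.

Path: 0 1 2 4

1. q=(34,16) nearest=0 d=32 new=(6,5) → add node 1 parent=0 cost=4
2. q=(18,19) nearest=1 d=14 new=(10,9) → blocked by [7,11]×[6,9], reject
3. q=(24,18) nearest=1 d=18 new=(10,9) → blocked by [7,11]×[6,9], reject
4. q=(35,19) nearest=1 d=29 new=(10,9) → blocked by [7,11]×[6,9], reject
5. q=(24,30) nearest=1 d=25 new=(10,9) → blocked by [7,11]×[6,9], reject
6. q=(7,9) nearest=1 d=4 new=(7,9) → blocked by [7,11]×[6,9], reject
7. q=(7,29) nearest=1 d=24 new=(7,9) → blocked by [7,11]×[6,9], reject
8. q=(35,20) nearest=1 d=29 new=(10,9) → blocked by [7,11]×[6,9], reject
9. q=(8,28) nearest=1 d=23 new=(8,9) → blocked by [7,11]×[6,9], reject
10. q=(33,27) nearest=1 d=27 new=(10,9) → blocked by [7,11]×[6,9], reject
11. q=(33,10) nearest=1 d=27 new=(10,9) → blocked by [7,11]×[6,9], reject
12. q=(18,21) nearest=1 d=16 new=(10,9) → blocked by [7,11]×[6,9], reject
13. q=(24,3) nearest=1 d=18 new=(10,3) → add node 2 parent=1 cost=8
14. q=(11,1) nearest=2 d=2 new=(11,1) → add node 3 parent=2 cost=10
15. q=(7,27) nearest=1 d=22 new=(7,9) → blocked by [7,11]×[6,9], reject
16. q=(32,23) nearest=2 d=22 new=(14,7) → add node 4 parent=2 cost=12
17. q=(28,15) nearest=4 d=14 new=(18,11) → blocked by [13,17]×[8,15], reject
18. q=(7,24) nearest=4 d=17 new=(10,11) → blocked by [8,13]×[10,15], reject
19. q=(5,23) nearest=4 d=16 new=(10,11) → blocked by [8,13]×[10,15], reject
20. q=(25,31) nearest=4 d=24 new=(18,11) → blocked by [13,17]×[8,15], reject
21. q=(10,12) nearest=4 d=5 new=(10,11) → blocked by [8,13]×[10,15], reject
22. q=(7,12) nearest=1 d=7 new=(7,9) → blocked by [7,11]×[6,9], reject
23. q=(25,14) nearest=4 d=11 new=(18,11) → blocked by [13,17]×[8,15], reject
24. q=(7,12) nearest=1 d=7 new=(7,9) → blocked by [7,11]×[6,9], reject
25. q=(20,28) nearest=4 d=21 new=(18,11) → blocked by [13,17]×[8,15], reject
26. q=(1,7) nearest=1 d=5 new=(2,7) → add node 5 parent=1 cost=8
27. q=(25,18) nearest=4 d=11 new=(18,11) → blocked by [13,17]×[8,15], reject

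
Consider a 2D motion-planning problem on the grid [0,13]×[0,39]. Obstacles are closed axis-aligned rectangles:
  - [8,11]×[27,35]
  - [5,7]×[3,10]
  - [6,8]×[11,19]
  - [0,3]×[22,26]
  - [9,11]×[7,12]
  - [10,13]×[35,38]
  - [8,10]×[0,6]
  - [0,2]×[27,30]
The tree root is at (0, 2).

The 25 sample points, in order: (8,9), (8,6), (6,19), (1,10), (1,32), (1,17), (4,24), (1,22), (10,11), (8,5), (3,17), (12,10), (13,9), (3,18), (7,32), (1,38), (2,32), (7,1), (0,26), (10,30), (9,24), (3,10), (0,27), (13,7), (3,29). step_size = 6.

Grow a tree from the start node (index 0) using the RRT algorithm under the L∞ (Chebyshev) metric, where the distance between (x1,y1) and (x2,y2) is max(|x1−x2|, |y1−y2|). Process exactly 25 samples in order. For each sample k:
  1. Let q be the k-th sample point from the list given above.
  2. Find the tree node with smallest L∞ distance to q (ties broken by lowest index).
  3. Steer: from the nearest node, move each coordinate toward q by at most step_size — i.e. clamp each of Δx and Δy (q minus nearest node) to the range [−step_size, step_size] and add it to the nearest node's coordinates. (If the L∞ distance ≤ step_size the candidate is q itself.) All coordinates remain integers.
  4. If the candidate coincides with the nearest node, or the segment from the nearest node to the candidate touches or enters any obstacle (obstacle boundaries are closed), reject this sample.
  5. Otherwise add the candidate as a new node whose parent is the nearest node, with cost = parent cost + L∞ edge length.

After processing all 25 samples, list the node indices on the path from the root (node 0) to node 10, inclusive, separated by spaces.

1. q=(8,9) nearest=0 d=8 new=(6,8) → blocked by [5,7]×[3,10], reject
2. q=(8,6) nearest=0 d=8 new=(6,6) → blocked by [5,7]×[3,10], reject
3. q=(6,19) nearest=0 d=17 new=(6,8) → blocked by [5,7]×[3,10], reject
4. q=(1,10) nearest=0 d=8 new=(1,8) → add node 1 parent=0 cost=6
5. q=(1,32) nearest=1 d=24 new=(1,14) → add node 2 parent=1 cost=12
6. q=(1,17) nearest=2 d=3 new=(1,17) → add node 3 parent=2 cost=15
7. q=(4,24) nearest=3 d=7 new=(4,23) → add node 4 parent=3 cost=21
8. q=(1,22) nearest=4 d=3 new=(1,22) → blocked by [0,3]×[22,26], reject
9. q=(10,11) nearest=1 d=9 new=(7,11) → blocked by [5,7]×[3,10], reject
10. q=(8,5) nearest=1 d=7 new=(7,5) → blocked by [5,7]×[3,10], reject
11. q=(3,17) nearest=3 d=2 new=(3,17) → add node 5 parent=3 cost=17
12. q=(12,10) nearest=5 d=9 new=(9,11) → blocked by [6,8]×[11,19], reject
13. q=(13,9) nearest=5 d=10 new=(9,11) → blocked by [6,8]×[11,19], reject
14. q=(3,18) nearest=5 d=1 new=(3,18) → add node 6 parent=5 cost=18
15. q=(7,32) nearest=4 d=9 new=(7,29) → add node 7 parent=4 cost=27
16. q=(1,38) nearest=7 d=9 new=(1,35) → add node 8 parent=7 cost=33
17. q=(2,32) nearest=8 d=3 new=(2,32) → add node 9 parent=8 cost=36
18. q=(7,1) nearest=0 d=7 new=(6,1) → add node 10 parent=0 cost=6
19. q=(0,26) nearest=4 d=4 new=(0,26) → blocked by [0,3]×[22,26], reject
20. q=(10,30) nearest=7 d=3 new=(10,30) → blocked by [8,11]×[27,35], reject
21. q=(9,24) nearest=4 d=5 new=(9,24) → add node 11 parent=4 cost=26
22. q=(3,10) nearest=1 d=2 new=(3,10) → add node 12 parent=1 cost=8
23. q=(0,27) nearest=4 d=4 new=(0,27) → blocked by [0,3]×[22,26], reject
24. q=(13,7) nearest=10 d=7 new=(12,7) → blocked by [8,10]×[0,6], reject
25. q=(3,29) nearest=9 d=3 new=(3,29) → add node 13 parent=9 cost=39

Path: 0 10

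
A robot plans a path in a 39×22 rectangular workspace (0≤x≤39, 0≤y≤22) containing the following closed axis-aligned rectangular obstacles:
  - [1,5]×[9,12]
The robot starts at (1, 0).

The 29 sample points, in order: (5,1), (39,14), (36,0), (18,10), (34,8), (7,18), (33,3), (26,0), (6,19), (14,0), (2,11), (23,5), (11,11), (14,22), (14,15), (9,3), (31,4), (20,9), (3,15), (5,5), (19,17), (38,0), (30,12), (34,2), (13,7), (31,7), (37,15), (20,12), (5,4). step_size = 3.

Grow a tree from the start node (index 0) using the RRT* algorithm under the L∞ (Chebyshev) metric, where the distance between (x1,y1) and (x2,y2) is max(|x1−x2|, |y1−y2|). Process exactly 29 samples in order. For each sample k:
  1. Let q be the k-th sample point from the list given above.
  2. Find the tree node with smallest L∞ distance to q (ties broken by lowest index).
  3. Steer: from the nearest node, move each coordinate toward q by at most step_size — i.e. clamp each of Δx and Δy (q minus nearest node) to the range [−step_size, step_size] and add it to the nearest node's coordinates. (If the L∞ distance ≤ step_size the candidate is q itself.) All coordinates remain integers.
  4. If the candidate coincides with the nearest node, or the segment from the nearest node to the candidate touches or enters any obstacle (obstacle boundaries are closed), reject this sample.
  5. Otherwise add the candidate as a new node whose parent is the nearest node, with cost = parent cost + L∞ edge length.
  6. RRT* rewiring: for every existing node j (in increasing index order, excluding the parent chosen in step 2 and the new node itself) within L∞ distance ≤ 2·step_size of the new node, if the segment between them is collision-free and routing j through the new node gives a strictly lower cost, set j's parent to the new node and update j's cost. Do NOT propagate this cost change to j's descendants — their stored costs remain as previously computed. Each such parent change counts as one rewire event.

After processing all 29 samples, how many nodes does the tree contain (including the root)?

1. q=(5,1) nearest=0 d=4 new=(4,1) → add node 1 parent=0 cost=3
2. q=(39,14) nearest=1 d=35 new=(7,4) → add node 2 parent=1 cost=6
3. q=(36,0) nearest=2 d=29 new=(10,1) → add node 3 parent=2 cost=9
4. q=(18,10) nearest=3 d=9 new=(13,4) → add node 4 parent=3 cost=12
5. q=(34,8) nearest=4 d=21 new=(16,7) → add node 5 parent=4 cost=15
6. q=(7,18) nearest=5 d=11 new=(13,10) → add node 6 parent=5 cost=18
7. q=(33,3) nearest=5 d=17 new=(19,4) → add node 7 parent=5 cost=18
8. q=(26,0) nearest=7 d=7 new=(22,1) → add node 8 parent=7 cost=21
9. q=(6,19) nearest=6 d=9 new=(10,13) → add node 9 parent=6 cost=21
10. q=(14,0) nearest=3 d=4 new=(13,0) → add node 10 parent=3 cost=12
11. q=(2,11) nearest=2 d=7 new=(4,7) → add node 11 parent=2 cost=9; rewire 9→11 (15<21)
12. q=(23,5) nearest=7 d=4 new=(22,5) → add node 12 parent=7 cost=21
13. q=(11,11) nearest=6 d=2 new=(11,11) → add node 13 parent=6 cost=20
14. q=(14,22) nearest=9 d=9 new=(13,16) → add node 14 parent=9 cost=18
15. q=(14,15) nearest=14 d=1 new=(14,15) → add node 15 parent=14 cost=19
16. q=(9,3) nearest=2 d=2 new=(9,3) → add node 16 parent=2 cost=8
17. q=(31,4) nearest=8 d=9 new=(25,4) → add node 17 parent=8 cost=24
18. q=(20,9) nearest=5 d=4 new=(19,9) → add node 18 parent=5 cost=18
19. q=(3,15) nearest=9 d=7 new=(7,15) → add node 19 parent=9 cost=18
20. q=(5,5) nearest=2 d=2 new=(5,5) → add node 20 parent=2 cost=8; rewire 13→20 (14<20)
21. q=(19,17) nearest=15 d=5 new=(17,17) → add node 21 parent=15 cost=22
22. q=(38,0) nearest=17 d=13 new=(28,1) → add node 22 parent=17 cost=27
23. q=(30,12) nearest=12 d=8 new=(25,8) → add node 23 parent=12 cost=24
24. q=(34,2) nearest=22 d=6 new=(31,2) → add node 24 parent=22 cost=30
25. q=(13,7) nearest=4 d=3 new=(13,7) → add node 25 parent=4 cost=15
26. q=(31,7) nearest=24 d=5 new=(31,5) → add node 26 parent=24 cost=33
27. q=(37,15) nearest=26 d=10 new=(34,8) → add node 27 parent=26 cost=36
28. q=(20,12) nearest=18 d=3 new=(20,12) → add node 28 parent=18 cost=21
29. q=(5,4) nearest=20 d=1 new=(5,4) → add node 29 parent=20 cost=9

Node count: 30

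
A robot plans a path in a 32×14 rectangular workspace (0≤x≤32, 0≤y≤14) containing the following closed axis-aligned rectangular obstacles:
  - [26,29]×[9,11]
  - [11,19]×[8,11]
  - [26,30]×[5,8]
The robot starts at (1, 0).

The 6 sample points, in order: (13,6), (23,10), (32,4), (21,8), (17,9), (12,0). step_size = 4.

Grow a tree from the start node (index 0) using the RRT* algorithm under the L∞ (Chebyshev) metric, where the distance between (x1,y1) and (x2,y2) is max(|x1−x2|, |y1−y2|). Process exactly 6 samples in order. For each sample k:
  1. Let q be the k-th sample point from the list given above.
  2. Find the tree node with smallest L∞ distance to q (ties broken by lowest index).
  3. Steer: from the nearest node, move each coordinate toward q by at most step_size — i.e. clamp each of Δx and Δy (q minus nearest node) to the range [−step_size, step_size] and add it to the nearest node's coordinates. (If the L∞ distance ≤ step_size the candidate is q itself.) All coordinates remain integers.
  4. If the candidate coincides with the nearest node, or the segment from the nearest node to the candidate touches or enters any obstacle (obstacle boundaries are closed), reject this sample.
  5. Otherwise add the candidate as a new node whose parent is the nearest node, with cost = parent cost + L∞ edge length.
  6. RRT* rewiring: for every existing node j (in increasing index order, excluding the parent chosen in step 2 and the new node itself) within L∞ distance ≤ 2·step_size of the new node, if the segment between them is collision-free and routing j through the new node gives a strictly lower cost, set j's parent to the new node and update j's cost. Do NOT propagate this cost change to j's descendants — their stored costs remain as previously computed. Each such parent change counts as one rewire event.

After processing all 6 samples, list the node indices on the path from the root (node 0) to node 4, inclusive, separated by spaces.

1. q=(13,6) nearest=0 d=12 new=(5,4) → add node 1 parent=0 cost=4
2. q=(23,10) nearest=1 d=18 new=(9,8) → add node 2 parent=1 cost=8
3. q=(32,4) nearest=2 d=23 new=(13,4) → add node 3 parent=2 cost=12
4. q=(21,8) nearest=3 d=8 new=(17,8) → blocked by [11,19]×[8,11], reject
5. q=(17,9) nearest=3 d=5 new=(17,8) → blocked by [11,19]×[8,11], reject
6. q=(12,0) nearest=3 d=4 new=(12,0) → add node 4 parent=3 cost=16

Path: 0 1 2 3 4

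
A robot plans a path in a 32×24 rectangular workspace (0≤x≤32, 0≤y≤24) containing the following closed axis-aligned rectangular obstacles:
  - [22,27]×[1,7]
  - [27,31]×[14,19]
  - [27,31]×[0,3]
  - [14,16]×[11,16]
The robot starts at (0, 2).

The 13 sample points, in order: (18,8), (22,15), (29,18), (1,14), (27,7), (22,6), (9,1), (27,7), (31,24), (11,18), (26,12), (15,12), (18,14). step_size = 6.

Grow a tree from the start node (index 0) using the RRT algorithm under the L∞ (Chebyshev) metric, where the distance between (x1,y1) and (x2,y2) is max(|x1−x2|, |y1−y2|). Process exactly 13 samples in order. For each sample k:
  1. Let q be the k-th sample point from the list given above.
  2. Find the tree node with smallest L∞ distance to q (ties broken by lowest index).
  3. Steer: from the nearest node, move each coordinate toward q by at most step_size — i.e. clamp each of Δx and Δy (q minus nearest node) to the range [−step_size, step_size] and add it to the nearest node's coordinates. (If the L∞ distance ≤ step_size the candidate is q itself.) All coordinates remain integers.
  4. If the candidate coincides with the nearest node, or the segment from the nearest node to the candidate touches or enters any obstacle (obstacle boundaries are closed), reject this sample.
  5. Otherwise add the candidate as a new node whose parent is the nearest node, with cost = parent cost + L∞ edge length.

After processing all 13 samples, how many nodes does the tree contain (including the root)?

1. q=(18,8) nearest=0 d=18 new=(6,8) → add node 1 parent=0 cost=6
2. q=(22,15) nearest=1 d=16 new=(12,14) → add node 2 parent=1 cost=12
3. q=(29,18) nearest=2 d=17 new=(18,18) → blocked by [14,16]×[11,16], reject
4. q=(1,14) nearest=1 d=6 new=(1,14) → add node 3 parent=1 cost=12
5. q=(27,7) nearest=2 d=15 new=(18,8) → blocked by [14,16]×[11,16], reject
6. q=(22,6) nearest=2 d=10 new=(18,8) → blocked by [14,16]×[11,16], reject
7. q=(9,1) nearest=1 d=7 new=(9,2) → add node 4 parent=1 cost=12
8. q=(27,7) nearest=2 d=15 new=(18,8) → blocked by [14,16]×[11,16], reject
9. q=(31,24) nearest=2 d=19 new=(18,20) → blocked by [14,16]×[11,16], reject
10. q=(11,18) nearest=2 d=4 new=(11,18) → add node 5 parent=2 cost=16
11. q=(26,12) nearest=2 d=14 new=(18,12) → blocked by [14,16]×[11,16], reject
12. q=(15,12) nearest=2 d=3 new=(15,12) → blocked by [14,16]×[11,16], reject
13. q=(18,14) nearest=2 d=6 new=(18,14) → blocked by [14,16]×[11,16], reject

Node count: 6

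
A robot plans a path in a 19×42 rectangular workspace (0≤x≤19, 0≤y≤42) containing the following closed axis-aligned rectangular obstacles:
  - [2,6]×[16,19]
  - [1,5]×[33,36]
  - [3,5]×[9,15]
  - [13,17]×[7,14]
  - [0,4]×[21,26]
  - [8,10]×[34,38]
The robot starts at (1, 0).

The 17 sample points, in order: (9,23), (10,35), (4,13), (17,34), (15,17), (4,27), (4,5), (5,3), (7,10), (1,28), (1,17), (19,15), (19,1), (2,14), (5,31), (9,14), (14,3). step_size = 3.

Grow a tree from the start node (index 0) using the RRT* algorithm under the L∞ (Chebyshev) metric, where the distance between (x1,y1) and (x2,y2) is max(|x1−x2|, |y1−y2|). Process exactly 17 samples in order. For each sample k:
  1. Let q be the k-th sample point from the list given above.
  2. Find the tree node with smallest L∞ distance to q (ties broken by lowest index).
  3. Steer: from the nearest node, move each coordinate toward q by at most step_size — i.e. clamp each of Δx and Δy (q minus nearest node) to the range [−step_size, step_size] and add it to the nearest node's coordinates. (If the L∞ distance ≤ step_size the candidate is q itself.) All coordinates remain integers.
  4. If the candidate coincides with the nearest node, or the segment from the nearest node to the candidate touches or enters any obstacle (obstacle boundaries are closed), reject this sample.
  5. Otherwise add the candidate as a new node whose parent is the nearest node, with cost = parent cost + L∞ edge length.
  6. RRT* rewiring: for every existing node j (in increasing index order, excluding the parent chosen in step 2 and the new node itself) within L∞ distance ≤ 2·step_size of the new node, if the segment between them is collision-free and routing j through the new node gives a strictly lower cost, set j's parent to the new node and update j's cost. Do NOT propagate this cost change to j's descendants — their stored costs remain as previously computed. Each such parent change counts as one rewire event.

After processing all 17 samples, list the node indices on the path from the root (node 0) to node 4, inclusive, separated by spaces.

1. q=(9,23) nearest=0 d=23 new=(4,3) → add node 1 parent=0 cost=3
2. q=(10,35) nearest=1 d=32 new=(7,6) → add node 2 parent=1 cost=6
3. q=(4,13) nearest=2 d=7 new=(4,9) → blocked by [3,5]×[9,15], reject
4. q=(17,34) nearest=2 d=28 new=(10,9) → add node 3 parent=2 cost=9
5. q=(15,17) nearest=3 d=8 new=(13,12) → blocked by [13,17]×[7,14], reject
6. q=(4,27) nearest=3 d=18 new=(7,12) → add node 4 parent=3 cost=12
7. q=(4,5) nearest=1 d=2 new=(4,5) → add node 5 parent=1 cost=5
8. q=(5,3) nearest=1 d=1 new=(5,3) → add node 6 parent=1 cost=4
9. q=(7,10) nearest=4 d=2 new=(7,10) → add node 7 parent=4 cost=14
10. q=(1,28) nearest=4 d=16 new=(4,15) → blocked by [3,5]×[9,15], reject
11. q=(1,17) nearest=4 d=6 new=(4,15) → blocked by [3,5]×[9,15], reject
12. q=(19,15) nearest=3 d=9 new=(13,12) → blocked by [13,17]×[7,14], reject
13. q=(19,1) nearest=3 d=9 new=(13,6) → add node 8 parent=3 cost=12
14. q=(2,14) nearest=4 d=5 new=(4,14) → blocked by [3,5]×[9,15], reject
15. q=(5,31) nearest=4 d=19 new=(5,15) → blocked by [3,5]×[9,15], reject
16. q=(9,14) nearest=4 d=2 new=(9,14) → add node 9 parent=4 cost=14
17. q=(14,3) nearest=8 d=3 new=(14,3) → add node 10 parent=8 cost=15

Path: 0 1 2 3 4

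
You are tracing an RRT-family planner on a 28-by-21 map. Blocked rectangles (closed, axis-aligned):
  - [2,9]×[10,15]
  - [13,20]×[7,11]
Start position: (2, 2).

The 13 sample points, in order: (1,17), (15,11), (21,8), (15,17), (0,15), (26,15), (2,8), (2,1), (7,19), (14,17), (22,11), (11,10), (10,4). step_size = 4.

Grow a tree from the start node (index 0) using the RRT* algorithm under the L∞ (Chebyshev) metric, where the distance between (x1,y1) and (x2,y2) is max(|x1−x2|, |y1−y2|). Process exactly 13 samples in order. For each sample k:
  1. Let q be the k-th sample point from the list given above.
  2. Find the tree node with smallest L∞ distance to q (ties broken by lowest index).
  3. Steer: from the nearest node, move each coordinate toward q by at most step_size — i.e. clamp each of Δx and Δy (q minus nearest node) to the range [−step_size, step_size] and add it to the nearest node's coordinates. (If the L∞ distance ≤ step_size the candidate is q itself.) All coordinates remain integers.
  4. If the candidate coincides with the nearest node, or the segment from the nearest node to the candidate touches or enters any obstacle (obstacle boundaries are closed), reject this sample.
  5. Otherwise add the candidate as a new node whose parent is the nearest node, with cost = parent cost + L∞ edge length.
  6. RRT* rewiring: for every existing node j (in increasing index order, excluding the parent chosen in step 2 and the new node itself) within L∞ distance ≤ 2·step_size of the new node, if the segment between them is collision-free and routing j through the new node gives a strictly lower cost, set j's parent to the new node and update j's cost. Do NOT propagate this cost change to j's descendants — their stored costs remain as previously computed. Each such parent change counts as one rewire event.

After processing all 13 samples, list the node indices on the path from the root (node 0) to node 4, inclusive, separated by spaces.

1. q=(1,17) nearest=0 d=15 new=(1,6) → add node 1 parent=0 cost=4
2. q=(15,11) nearest=0 d=13 new=(6,6) → add node 2 parent=0 cost=4
3. q=(21,8) nearest=2 d=15 new=(10,8) → add node 3 parent=2 cost=8
4. q=(15,17) nearest=3 d=9 new=(14,12) → blocked by [13,20]×[7,11], reject
5. q=(0,15) nearest=1 d=9 new=(0,10) → add node 4 parent=1 cost=8
6. q=(26,15) nearest=3 d=16 new=(14,12) → blocked by [13,20]×[7,11], reject
7. q=(2,8) nearest=1 d=2 new=(2,8) → add node 5 parent=1 cost=6
8. q=(2,1) nearest=0 d=1 new=(2,1) → add node 6 parent=0 cost=1
9. q=(7,19) nearest=4 d=9 new=(4,14) → blocked by [2,9]×[10,15], reject
10. q=(14,17) nearest=3 d=9 new=(14,12) → blocked by [13,20]×[7,11], reject
11. q=(22,11) nearest=3 d=12 new=(14,11) → blocked by [13,20]×[7,11], reject
12. q=(11,10) nearest=3 d=2 new=(11,10) → add node 7 parent=3 cost=10
13. q=(10,4) nearest=2 d=4 new=(10,4) → add node 8 parent=2 cost=8

Path: 0 1 4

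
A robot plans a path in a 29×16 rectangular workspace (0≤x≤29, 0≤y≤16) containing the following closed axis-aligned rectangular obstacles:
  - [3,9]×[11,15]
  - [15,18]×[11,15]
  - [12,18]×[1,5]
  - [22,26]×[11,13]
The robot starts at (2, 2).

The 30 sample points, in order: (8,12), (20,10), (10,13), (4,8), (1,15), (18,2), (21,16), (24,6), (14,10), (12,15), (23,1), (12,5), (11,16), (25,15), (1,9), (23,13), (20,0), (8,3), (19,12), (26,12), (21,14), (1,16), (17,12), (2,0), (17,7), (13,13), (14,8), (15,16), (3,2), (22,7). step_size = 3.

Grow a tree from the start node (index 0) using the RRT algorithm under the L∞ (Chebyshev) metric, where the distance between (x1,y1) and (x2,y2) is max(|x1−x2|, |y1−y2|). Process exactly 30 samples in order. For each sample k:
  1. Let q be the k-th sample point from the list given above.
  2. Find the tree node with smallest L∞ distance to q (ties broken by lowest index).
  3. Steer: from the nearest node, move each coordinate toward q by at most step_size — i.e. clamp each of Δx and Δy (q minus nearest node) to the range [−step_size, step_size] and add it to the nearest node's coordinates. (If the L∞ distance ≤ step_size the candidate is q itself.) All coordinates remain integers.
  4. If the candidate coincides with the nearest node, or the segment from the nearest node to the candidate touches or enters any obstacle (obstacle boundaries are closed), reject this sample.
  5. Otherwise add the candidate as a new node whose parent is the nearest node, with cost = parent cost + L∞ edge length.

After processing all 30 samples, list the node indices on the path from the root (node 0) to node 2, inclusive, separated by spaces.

Path: 0 1 2

1. q=(8,12) nearest=0 d=10 new=(5,5) → add node 1 parent=0 cost=3
2. q=(20,10) nearest=1 d=15 new=(8,8) → add node 2 parent=1 cost=6
3. q=(10,13) nearest=2 d=5 new=(10,11) → add node 3 parent=2 cost=9
4. q=(4,8) nearest=1 d=3 new=(4,8) → add node 4 parent=1 cost=6
5. q=(1,15) nearest=2 d=7 new=(5,11) → blocked by [3,9]×[11,15], reject
6. q=(18,2) nearest=3 d=9 new=(13,8) → add node 5 parent=3 cost=12
7. q=(21,16) nearest=5 d=8 new=(16,11) → blocked by [15,18]×[11,15], reject
8. q=(24,6) nearest=5 d=11 new=(16,6) → add node 6 parent=5 cost=15
9. q=(14,10) nearest=5 d=2 new=(14,10) → add node 7 parent=5 cost=14
10. q=(12,15) nearest=3 d=4 new=(12,14) → add node 8 parent=3 cost=12
11. q=(23,1) nearest=6 d=7 new=(19,3) → blocked by [12,18]×[1,5], reject
12. q=(12,5) nearest=5 d=3 new=(12,5) → blocked by [12,18]×[1,5], reject
13. q=(11,16) nearest=8 d=2 new=(11,16) → add node 9 parent=8 cost=14
14. q=(25,15) nearest=6 d=9 new=(19,9) → add node 10 parent=6 cost=18
15. q=(1,9) nearest=4 d=3 new=(1,9) → add node 11 parent=4 cost=9
16. q=(23,13) nearest=10 d=4 new=(22,12) → blocked by [22,26]×[11,13], reject
17. q=(20,0) nearest=6 d=6 new=(19,3) → blocked by [12,18]×[1,5], reject
18. q=(8,3) nearest=1 d=3 new=(8,3) → add node 12 parent=1 cost=6
19. q=(19,12) nearest=10 d=3 new=(19,12) → add node 13 parent=10 cost=21
20. q=(26,12) nearest=10 d=7 new=(22,12) → blocked by [22,26]×[11,13], reject
21. q=(21,14) nearest=13 d=2 new=(21,14) → add node 14 parent=13 cost=23
22. q=(1,16) nearest=11 d=7 new=(1,12) → add node 15 parent=11 cost=12
23. q=(17,12) nearest=13 d=2 new=(17,12) → blocked by [15,18]×[11,15], reject
24. q=(2,0) nearest=0 d=2 new=(2,0) → add node 16 parent=0 cost=2
25. q=(17,7) nearest=6 d=1 new=(17,7) → add node 17 parent=6 cost=16
26. q=(13,13) nearest=8 d=1 new=(13,13) → add node 18 parent=8 cost=13
27. q=(14,8) nearest=5 d=1 new=(14,8) → add node 19 parent=5 cost=13
28. q=(15,16) nearest=8 d=3 new=(15,16) → add node 20 parent=8 cost=15
29. q=(3,2) nearest=0 d=1 new=(3,2) → add node 21 parent=0 cost=1
30. q=(22,7) nearest=10 d=3 new=(22,7) → add node 22 parent=10 cost=21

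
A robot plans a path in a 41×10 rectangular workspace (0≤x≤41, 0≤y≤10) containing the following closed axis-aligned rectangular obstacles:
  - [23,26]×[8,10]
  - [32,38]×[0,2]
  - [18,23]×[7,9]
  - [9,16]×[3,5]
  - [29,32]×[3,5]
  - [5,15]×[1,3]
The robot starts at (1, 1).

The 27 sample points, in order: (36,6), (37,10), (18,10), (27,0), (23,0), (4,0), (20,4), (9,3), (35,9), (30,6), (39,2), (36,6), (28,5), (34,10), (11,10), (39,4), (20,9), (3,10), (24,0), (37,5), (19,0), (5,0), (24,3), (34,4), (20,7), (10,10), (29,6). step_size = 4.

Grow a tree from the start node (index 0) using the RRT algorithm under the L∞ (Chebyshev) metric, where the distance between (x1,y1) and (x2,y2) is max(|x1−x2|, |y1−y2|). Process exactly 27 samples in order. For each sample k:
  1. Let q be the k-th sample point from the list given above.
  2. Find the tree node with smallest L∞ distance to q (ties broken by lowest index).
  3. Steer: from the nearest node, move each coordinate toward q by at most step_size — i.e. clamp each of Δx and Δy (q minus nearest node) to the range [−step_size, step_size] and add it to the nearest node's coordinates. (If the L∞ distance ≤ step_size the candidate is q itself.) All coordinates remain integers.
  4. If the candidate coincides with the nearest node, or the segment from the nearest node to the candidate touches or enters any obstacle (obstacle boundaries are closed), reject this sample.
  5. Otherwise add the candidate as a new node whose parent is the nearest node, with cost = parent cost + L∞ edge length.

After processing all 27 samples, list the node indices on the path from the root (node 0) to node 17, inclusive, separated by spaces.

Path: 0 1 2 3 4 5 8 9 10 14 17

1. q=(36,6) nearest=0 d=35 new=(5,5) → add node 1 parent=0 cost=4
2. q=(37,10) nearest=1 d=32 new=(9,9) → add node 2 parent=1 cost=8
3. q=(18,10) nearest=2 d=9 new=(13,10) → add node 3 parent=2 cost=12
4. q=(27,0) nearest=3 d=14 new=(17,6) → add node 4 parent=3 cost=16
5. q=(23,0) nearest=4 d=6 new=(21,2) → add node 5 parent=4 cost=20
6. q=(4,0) nearest=0 d=3 new=(4,0) → add node 6 parent=0 cost=3
7. q=(20,4) nearest=5 d=2 new=(20,4) → add node 7 parent=5 cost=22
8. q=(9,3) nearest=1 d=4 new=(9,3) → blocked by [9,16]×[3,5], reject
9. q=(35,9) nearest=5 d=14 new=(25,6) → add node 8 parent=5 cost=24
10. q=(30,6) nearest=8 d=5 new=(29,6) → add node 9 parent=8 cost=28
11. q=(39,2) nearest=9 d=10 new=(33,2) → blocked by [32,38]×[0,2], reject
12. q=(36,6) nearest=9 d=7 new=(33,6) → add node 10 parent=9 cost=32
13. q=(28,5) nearest=9 d=1 new=(28,5) → add node 11 parent=9 cost=29
14. q=(34,10) nearest=10 d=4 new=(34,10) → add node 12 parent=10 cost=36
15. q=(11,10) nearest=2 d=2 new=(11,10) → add node 13 parent=2 cost=10
16. q=(39,4) nearest=10 d=6 new=(37,4) → add node 14 parent=10 cost=36
17. q=(20,9) nearest=4 d=3 new=(20,9) → blocked by [18,23]×[7,9], reject
18. q=(3,10) nearest=1 d=5 new=(3,9) → add node 15 parent=1 cost=8
19. q=(24,0) nearest=5 d=3 new=(24,0) → add node 16 parent=5 cost=23
20. q=(37,5) nearest=14 d=1 new=(37,5) → add node 17 parent=14 cost=37
21. q=(19,0) nearest=5 d=2 new=(19,0) → add node 18 parent=5 cost=22
22. q=(5,0) nearest=6 d=1 new=(5,0) → add node 19 parent=6 cost=4
23. q=(24,3) nearest=5 d=3 new=(24,3) → add node 20 parent=5 cost=23
24. q=(34,4) nearest=10 d=2 new=(34,4) → add node 21 parent=10 cost=34
25. q=(20,7) nearest=4 d=3 new=(20,7) → blocked by [18,23]×[7,9], reject
26. q=(10,10) nearest=2 d=1 new=(10,10) → add node 22 parent=2 cost=9
27. q=(29,6) nearest=9 d=0 → coincident, reject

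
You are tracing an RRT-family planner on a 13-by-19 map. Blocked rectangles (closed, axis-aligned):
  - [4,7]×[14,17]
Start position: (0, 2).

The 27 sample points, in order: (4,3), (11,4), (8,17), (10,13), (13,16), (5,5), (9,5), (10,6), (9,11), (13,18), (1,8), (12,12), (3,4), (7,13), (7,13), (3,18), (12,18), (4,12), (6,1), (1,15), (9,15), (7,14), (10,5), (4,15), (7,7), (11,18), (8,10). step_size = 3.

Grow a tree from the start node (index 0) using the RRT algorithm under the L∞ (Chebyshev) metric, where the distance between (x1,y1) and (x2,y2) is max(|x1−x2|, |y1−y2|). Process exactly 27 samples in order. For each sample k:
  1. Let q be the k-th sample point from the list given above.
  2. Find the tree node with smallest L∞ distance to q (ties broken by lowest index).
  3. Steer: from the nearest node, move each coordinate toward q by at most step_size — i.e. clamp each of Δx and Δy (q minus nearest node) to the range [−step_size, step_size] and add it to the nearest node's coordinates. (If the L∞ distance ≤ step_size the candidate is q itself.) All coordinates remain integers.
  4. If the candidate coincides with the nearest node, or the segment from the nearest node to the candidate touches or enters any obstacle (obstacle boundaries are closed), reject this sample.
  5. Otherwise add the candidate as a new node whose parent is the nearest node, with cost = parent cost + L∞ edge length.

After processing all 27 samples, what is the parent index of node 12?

1. q=(4,3) nearest=0 d=4 new=(3,3) → add node 1 parent=0 cost=3
2. q=(11,4) nearest=1 d=8 new=(6,4) → add node 2 parent=1 cost=6
3. q=(8,17) nearest=2 d=13 new=(8,7) → add node 3 parent=2 cost=9
4. q=(10,13) nearest=3 d=6 new=(10,10) → add node 4 parent=3 cost=12
5. q=(13,16) nearest=4 d=6 new=(13,13) → add node 5 parent=4 cost=15
6. q=(5,5) nearest=2 d=1 new=(5,5) → add node 6 parent=2 cost=7
7. q=(9,5) nearest=3 d=2 new=(9,5) → add node 7 parent=3 cost=11
8. q=(10,6) nearest=7 d=1 new=(10,6) → add node 8 parent=7 cost=12
9. q=(9,11) nearest=4 d=1 new=(9,11) → add node 9 parent=4 cost=13
10. q=(13,18) nearest=5 d=5 new=(13,16) → add node 10 parent=5 cost=18
11. q=(1,8) nearest=6 d=4 new=(2,8) → add node 11 parent=6 cost=10
12. q=(12,12) nearest=5 d=1 new=(12,12) → add node 12 parent=5 cost=16
13. q=(3,4) nearest=1 d=1 new=(3,4) → add node 13 parent=1 cost=4
14. q=(7,13) nearest=9 d=2 new=(7,13) → add node 14 parent=9 cost=15
15. q=(7,13) nearest=14 d=0 → coincident, reject
16. q=(3,18) nearest=14 d=5 new=(4,16) → blocked by [4,7]×[14,17], reject
17. q=(12,18) nearest=10 d=2 new=(12,18) → add node 15 parent=10 cost=20
18. q=(4,12) nearest=14 d=3 new=(4,12) → add node 16 parent=14 cost=18
19. q=(6,1) nearest=1 d=3 new=(6,1) → add node 17 parent=1 cost=6
20. q=(1,15) nearest=16 d=3 new=(1,15) → add node 18 parent=16 cost=21
21. q=(9,15) nearest=14 d=2 new=(9,15) → add node 19 parent=14 cost=17
22. q=(7,14) nearest=14 d=1 new=(7,14) → blocked by [4,7]×[14,17], reject
23. q=(10,5) nearest=7 d=1 new=(10,5) → add node 20 parent=7 cost=12
24. q=(4,15) nearest=14 d=3 new=(4,15) → blocked by [4,7]×[14,17], reject
25. q=(7,7) nearest=3 d=1 new=(7,7) → add node 21 parent=3 cost=10
26. q=(11,18) nearest=15 d=1 new=(11,18) → add node 22 parent=15 cost=21
27. q=(8,10) nearest=9 d=1 new=(8,10) → add node 23 parent=9 cost=14

Parent of node 12: 5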